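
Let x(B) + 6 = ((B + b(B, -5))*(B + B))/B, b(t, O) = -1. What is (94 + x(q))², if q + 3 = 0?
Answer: 6400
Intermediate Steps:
q = -3 (q = -3 + 0 = -3)
x(B) = -8 + 2*B (x(B) = -6 + ((B - 1)*(B + B))/B = -6 + ((-1 + B)*(2*B))/B = -6 + (2*B*(-1 + B))/B = -6 + (-2 + 2*B) = -8 + 2*B)
(94 + x(q))² = (94 + (-8 + 2*(-3)))² = (94 + (-8 - 6))² = (94 - 14)² = 80² = 6400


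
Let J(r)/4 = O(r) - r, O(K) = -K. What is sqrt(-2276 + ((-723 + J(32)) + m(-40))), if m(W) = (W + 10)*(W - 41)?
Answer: 5*I*sqrt(33) ≈ 28.723*I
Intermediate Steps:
m(W) = (-41 + W)*(10 + W) (m(W) = (10 + W)*(-41 + W) = (-41 + W)*(10 + W))
J(r) = -8*r (J(r) = 4*(-r - r) = 4*(-2*r) = -8*r)
sqrt(-2276 + ((-723 + J(32)) + m(-40))) = sqrt(-2276 + ((-723 - 8*32) + (-410 + (-40)**2 - 31*(-40)))) = sqrt(-2276 + ((-723 - 256) + (-410 + 1600 + 1240))) = sqrt(-2276 + (-979 + 2430)) = sqrt(-2276 + 1451) = sqrt(-825) = 5*I*sqrt(33)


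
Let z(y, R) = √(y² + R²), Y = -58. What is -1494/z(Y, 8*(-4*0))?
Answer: -747/29 ≈ -25.759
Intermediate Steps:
z(y, R) = √(R² + y²)
-1494/z(Y, 8*(-4*0)) = -1494/√((8*(-4*0))² + (-58)²) = -1494/√((8*0)² + 3364) = -1494/√(0² + 3364) = -1494/√(0 + 3364) = -1494/(√3364) = -1494/58 = -1494*1/58 = -747/29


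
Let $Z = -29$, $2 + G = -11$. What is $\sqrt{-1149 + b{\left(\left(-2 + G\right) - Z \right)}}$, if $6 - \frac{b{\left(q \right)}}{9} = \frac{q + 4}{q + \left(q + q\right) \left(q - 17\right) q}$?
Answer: $\frac{i \sqrt{369582234}}{581} \approx 33.089 i$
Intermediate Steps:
$G = -13$ ($G = -2 - 11 = -13$)
$b{\left(q \right)} = 54 - \frac{9 \left(4 + q\right)}{q + 2 q^{2} \left(-17 + q\right)}$ ($b{\left(q \right)} = 54 - 9 \frac{q + 4}{q + \left(q + q\right) \left(q - 17\right) q} = 54 - 9 \frac{4 + q}{q + 2 q \left(-17 + q\right) q} = 54 - 9 \frac{4 + q}{q + 2 q^{2} \left(-17 + q\right)} = 54 - \frac{9 \left(4 + q\right)}{q + 2 q^{2} \left(-17 + q\right)}$)
$\sqrt{-1149 + b{\left(\left(-2 + G\right) - Z \right)}} = \sqrt{-1149 + \frac{9 \left(-4 - 204 \left(\left(-2 - 13\right) - -29\right)^{2} + 5 \left(\left(-2 - 13\right) - -29\right) + 12 \left(\left(-2 - 13\right) - -29\right)^{3}\right)}{\left(\left(-2 - 13\right) - -29\right) \left(1 - 34 \left(\left(-2 - 13\right) - -29\right) + 2 \left(\left(-2 - 13\right) - -29\right)^{2}\right)}} = \sqrt{-1149 + \frac{9 \left(-4 - 204 \left(-15 + 29\right)^{2} + 5 \left(-15 + 29\right) + 12 \left(-15 + 29\right)^{3}\right)}{\left(-15 + 29\right) \left(1 - 34 \left(-15 + 29\right) + 2 \left(-15 + 29\right)^{2}\right)}} = \sqrt{-1149 + \frac{9 \left(-4 - 204 \cdot 14^{2} + 5 \cdot 14 + 12 \cdot 14^{3}\right)}{14 \left(1 - 476 + 2 \cdot 14^{2}\right)}} = \sqrt{-1149 + 9 \cdot \frac{1}{14} \frac{1}{1 - 476 + 2 \cdot 196} \left(-4 - 39984 + 70 + 12 \cdot 2744\right)} = \sqrt{-1149 + 9 \cdot \frac{1}{14} \frac{1}{1 - 476 + 392} \left(-4 - 39984 + 70 + 32928\right)} = \sqrt{-1149 + 9 \cdot \frac{1}{14} \frac{1}{-83} \left(-6990\right)} = \sqrt{-1149 + 9 \cdot \frac{1}{14} \left(- \frac{1}{83}\right) \left(-6990\right)} = \sqrt{-1149 + \frac{31455}{581}} = \sqrt{- \frac{636114}{581}} = \frac{i \sqrt{369582234}}{581}$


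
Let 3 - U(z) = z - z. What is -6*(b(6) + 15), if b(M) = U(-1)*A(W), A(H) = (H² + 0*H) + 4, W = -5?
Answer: -612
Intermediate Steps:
U(z) = 3 (U(z) = 3 - (z - z) = 3 - 1*0 = 3 + 0 = 3)
A(H) = 4 + H² (A(H) = (H² + 0) + 4 = H² + 4 = 4 + H²)
b(M) = 87 (b(M) = 3*(4 + (-5)²) = 3*(4 + 25) = 3*29 = 87)
-6*(b(6) + 15) = -6*(87 + 15) = -6*102 = -612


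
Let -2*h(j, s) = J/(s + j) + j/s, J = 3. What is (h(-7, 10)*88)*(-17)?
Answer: 1122/5 ≈ 224.40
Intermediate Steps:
h(j, s) = -3/(2*(j + s)) - j/(2*s) (h(j, s) = -(3/(s + j) + j/s)/2 = -(3/(j + s) + j/s)/2 = -3/(2*(j + s)) - j/(2*s))
(h(-7, 10)*88)*(-17) = (((1/2)*(-1*(-7)**2 - 3*10 - 1*(-7)*10)/(10*(-7 + 10)))*88)*(-17) = (((1/2)*(1/10)*(-1*49 - 30 + 70)/3)*88)*(-17) = (((1/2)*(1/10)*(1/3)*(-49 - 30 + 70))*88)*(-17) = (((1/2)*(1/10)*(1/3)*(-9))*88)*(-17) = -3/20*88*(-17) = -66/5*(-17) = 1122/5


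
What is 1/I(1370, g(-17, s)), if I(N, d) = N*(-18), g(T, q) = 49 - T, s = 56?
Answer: -1/24660 ≈ -4.0551e-5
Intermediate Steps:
I(N, d) = -18*N
1/I(1370, g(-17, s)) = 1/(-18*1370) = 1/(-24660) = -1/24660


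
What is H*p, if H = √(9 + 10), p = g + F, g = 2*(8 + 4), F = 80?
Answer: 104*√19 ≈ 453.33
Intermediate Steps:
g = 24 (g = 2*12 = 24)
p = 104 (p = 24 + 80 = 104)
H = √19 ≈ 4.3589
H*p = √19*104 = 104*√19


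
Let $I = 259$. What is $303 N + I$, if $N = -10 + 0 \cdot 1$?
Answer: $-2771$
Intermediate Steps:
$N = -10$ ($N = -10 + 0 = -10$)
$303 N + I = 303 \left(-10\right) + 259 = -3030 + 259 = -2771$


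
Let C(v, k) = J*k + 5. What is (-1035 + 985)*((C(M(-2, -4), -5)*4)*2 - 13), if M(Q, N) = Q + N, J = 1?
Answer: 650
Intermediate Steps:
M(Q, N) = N + Q
C(v, k) = 5 + k (C(v, k) = 1*k + 5 = k + 5 = 5 + k)
(-1035 + 985)*((C(M(-2, -4), -5)*4)*2 - 13) = (-1035 + 985)*(((5 - 5)*4)*2 - 13) = -50*((0*4)*2 - 13) = -50*(0*2 - 13) = -50*(0 - 13) = -50*(-13) = 650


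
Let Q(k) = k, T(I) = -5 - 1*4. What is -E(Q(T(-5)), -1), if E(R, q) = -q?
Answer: -1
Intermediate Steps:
T(I) = -9 (T(I) = -5 - 4 = -9)
-E(Q(T(-5)), -1) = -(-1)*(-1) = -1*1 = -1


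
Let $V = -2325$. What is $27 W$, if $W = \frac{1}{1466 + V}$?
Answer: $- \frac{27}{859} \approx -0.031432$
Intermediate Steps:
$W = - \frac{1}{859}$ ($W = \frac{1}{1466 - 2325} = \frac{1}{-859} = - \frac{1}{859} \approx -0.0011641$)
$27 W = 27 \left(- \frac{1}{859}\right) = - \frac{27}{859}$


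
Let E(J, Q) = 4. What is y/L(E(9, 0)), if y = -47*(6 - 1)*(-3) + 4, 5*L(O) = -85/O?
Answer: -2836/17 ≈ -166.82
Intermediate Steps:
L(O) = -17/O (L(O) = (-85/O)/5 = -17/O)
y = 709 (y = -235*(-3) + 4 = -47*(-15) + 4 = 705 + 4 = 709)
y/L(E(9, 0)) = 709/((-17/4)) = 709/((-17*¼)) = 709/(-17/4) = 709*(-4/17) = -2836/17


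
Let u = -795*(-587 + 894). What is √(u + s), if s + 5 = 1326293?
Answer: 3*√120247 ≈ 1040.3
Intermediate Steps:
s = 1326288 (s = -5 + 1326293 = 1326288)
u = -244065 (u = -795*307 = -244065)
√(u + s) = √(-244065 + 1326288) = √1082223 = 3*√120247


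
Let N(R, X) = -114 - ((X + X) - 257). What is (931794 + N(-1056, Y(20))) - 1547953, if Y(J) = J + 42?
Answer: -616140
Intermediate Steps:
Y(J) = 42 + J
N(R, X) = 143 - 2*X (N(R, X) = -114 - (2*X - 257) = -114 - (-257 + 2*X) = -114 + (257 - 2*X) = 143 - 2*X)
(931794 + N(-1056, Y(20))) - 1547953 = (931794 + (143 - 2*(42 + 20))) - 1547953 = (931794 + (143 - 2*62)) - 1547953 = (931794 + (143 - 124)) - 1547953 = (931794 + 19) - 1547953 = 931813 - 1547953 = -616140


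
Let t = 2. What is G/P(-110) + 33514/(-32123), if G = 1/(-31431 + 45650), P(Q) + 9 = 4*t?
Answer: -36659053/35135149 ≈ -1.0434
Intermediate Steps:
P(Q) = -1 (P(Q) = -9 + 4*2 = -9 + 8 = -1)
G = 1/14219 ≈ 7.0328e-5
G/P(-110) + 33514/(-32123) = (1/14219)/(-1) + 33514/(-32123) = (1/14219)*(-1) + 33514*(-1/32123) = -1/14219 - 2578/2471 = -36659053/35135149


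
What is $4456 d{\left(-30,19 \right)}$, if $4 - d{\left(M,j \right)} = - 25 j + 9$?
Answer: $2094320$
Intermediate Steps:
$d{\left(M,j \right)} = -5 + 25 j$ ($d{\left(M,j \right)} = 4 - \left(- 25 j + 9\right) = 4 - \left(9 - 25 j\right) = 4 + \left(-9 + 25 j\right) = -5 + 25 j$)
$4456 d{\left(-30,19 \right)} = 4456 \left(-5 + 25 \cdot 19\right) = 4456 \left(-5 + 475\right) = 4456 \cdot 470 = 2094320$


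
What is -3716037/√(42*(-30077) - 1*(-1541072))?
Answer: -3716037*√277838/277838 ≈ -7049.9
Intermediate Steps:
-3716037/√(42*(-30077) - 1*(-1541072)) = -3716037/√(-1263234 + 1541072) = -3716037*√277838/277838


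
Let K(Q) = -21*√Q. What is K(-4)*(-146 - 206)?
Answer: 14784*I ≈ 14784.0*I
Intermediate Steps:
K(-4)*(-146 - 206) = (-42*I)*(-146 - 206) = -42*I*(-352) = 14784*I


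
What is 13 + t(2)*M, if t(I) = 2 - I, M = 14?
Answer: 13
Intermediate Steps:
13 + t(2)*M = 13 + (2 - 1*2)*14 = 13 + (2 - 2)*14 = 13 + 0*14 = 13 + 0 = 13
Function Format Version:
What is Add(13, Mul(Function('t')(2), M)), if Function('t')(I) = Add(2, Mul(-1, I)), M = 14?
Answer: 13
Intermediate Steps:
Add(13, Mul(Function('t')(2), M)) = Add(13, Mul(Add(2, Mul(-1, 2)), 14)) = Add(13, Mul(Add(2, -2), 14)) = Add(13, Mul(0, 14)) = Add(13, 0) = 13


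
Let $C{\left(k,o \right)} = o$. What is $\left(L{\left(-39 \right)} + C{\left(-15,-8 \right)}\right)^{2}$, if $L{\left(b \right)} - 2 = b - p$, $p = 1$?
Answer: $2116$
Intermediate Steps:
$L{\left(b \right)} = 1 + b$ ($L{\left(b \right)} = 2 + \left(b - 1\right) = 2 + \left(-1 + b\right) = 1 + b$)
$\left(L{\left(-39 \right)} + C{\left(-15,-8 \right)}\right)^{2} = \left(\left(1 - 39\right) - 8\right)^{2} = \left(-38 - 8\right)^{2} = \left(-46\right)^{2} = 2116$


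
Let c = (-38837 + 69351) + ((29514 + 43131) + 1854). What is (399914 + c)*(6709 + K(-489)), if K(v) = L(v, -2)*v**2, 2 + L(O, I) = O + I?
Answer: -59520766484088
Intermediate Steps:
L(O, I) = -2 + I + O (L(O, I) = -2 + (O + I) = -2 + (I + O) = -2 + I + O)
c = 105013 (c = 30514 + (72645 + 1854) = 30514 + 74499 = 105013)
K(v) = v**2*(-4 + v) (K(v) = (-2 - 2 + v)*v**2 = (-4 + v)*v**2 = v**2*(-4 + v))
(399914 + c)*(6709 + K(-489)) = (399914 + 105013)*(6709 + (-489)**2*(-4 - 489)) = 504927*(6709 + 239121*(-493)) = 504927*(6709 - 117886653) = 504927*(-117879944) = -59520766484088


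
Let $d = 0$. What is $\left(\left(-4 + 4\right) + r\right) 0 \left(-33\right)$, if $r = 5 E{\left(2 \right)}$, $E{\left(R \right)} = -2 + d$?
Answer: $0$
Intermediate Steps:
$E{\left(R \right)} = -2$ ($E{\left(R \right)} = -2 + 0 = -2$)
$r = -10$ ($r = 5 \left(-2\right) = -10$)
$\left(\left(-4 + 4\right) + r\right) 0 \left(-33\right) = \left(\left(-4 + 4\right) - 10\right) 0 \left(-33\right) = \left(0 - 10\right) 0 \left(-33\right) = \left(-10\right) 0 \left(-33\right) = 0 \left(-33\right) = 0$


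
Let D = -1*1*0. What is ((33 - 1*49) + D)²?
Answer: 256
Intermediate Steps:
D = 0 (D = -1*0 = 0)
((33 - 1*49) + D)² = ((33 - 1*49) + 0)² = ((33 - 49) + 0)² = (-16 + 0)² = (-16)² = 256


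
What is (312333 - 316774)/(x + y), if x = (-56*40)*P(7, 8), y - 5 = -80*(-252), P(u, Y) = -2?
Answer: -4441/24645 ≈ -0.18020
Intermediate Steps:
y = 20165 (y = 5 - 80*(-252) = 5 + 20160 = 20165)
x = 4480 (x = -56*40*(-2) = -2240*(-2) = 4480)
(312333 - 316774)/(x + y) = (312333 - 316774)/(4480 + 20165) = -4441/24645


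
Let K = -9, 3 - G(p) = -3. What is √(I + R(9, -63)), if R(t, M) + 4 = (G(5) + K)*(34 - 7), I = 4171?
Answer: 3*√454 ≈ 63.922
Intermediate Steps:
G(p) = 6 (G(p) = 3 - 1*(-3) = 3 + 3 = 6)
R(t, M) = -85 (R(t, M) = -4 + (6 - 9)*(34 - 7) = -4 - 3*27 = -4 - 81 = -85)
√(I + R(9, -63)) = √(4171 - 85) = √4086 = 3*√454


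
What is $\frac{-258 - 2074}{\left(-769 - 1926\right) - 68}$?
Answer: $\frac{2332}{2763} \approx 0.84401$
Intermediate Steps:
$\frac{-258 - 2074}{\left(-769 - 1926\right) - 68} = \frac{-258 - 2074}{-2695 - 68} = - \frac{2332}{-2763} = \left(-2332\right) \left(- \frac{1}{2763}\right) = \frac{2332}{2763}$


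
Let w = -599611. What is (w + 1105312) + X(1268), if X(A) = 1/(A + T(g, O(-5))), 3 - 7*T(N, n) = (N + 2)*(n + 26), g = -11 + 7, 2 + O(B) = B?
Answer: 4509335824/8917 ≈ 5.0570e+5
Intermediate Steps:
O(B) = -2 + B
g = -4
T(N, n) = 3/7 - (2 + N)*(26 + n)/7 (T(N, n) = 3/7 - (N + 2)*(n + 26)/7 = 3/7 - (2 + N)*(26 + n)/7)
X(A) = 1/(41/7 + A) (X(A) = 1/(A + (-7 - 26/7*(-4) - 2*(-2 - 5)/7 - ⅐*(-4)*(-2 - 5))) = 1/(A + (-7 + 104/7 - 2/7*(-7) - ⅐*(-4)*(-7))) = 1/(A + (-7 + 104/7 + 2 - 4)) = 1/(A + 41/7) = 1/(41/7 + A))
(w + 1105312) + X(1268) = (-599611 + 1105312) + 7/(41 + 7*1268) = 505701 + 7/(41 + 8876) = 505701 + 7/8917 = 4509335824/8917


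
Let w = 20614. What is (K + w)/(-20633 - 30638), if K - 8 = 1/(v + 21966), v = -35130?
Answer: -271468007/674931444 ≈ -0.40222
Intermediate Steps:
K = 105311/13164 (K = 8 + 1/(-35130 + 21966) = 8 + 1/(-13164) = 8 - 1/13164 = 105311/13164 ≈ 7.9999)
(K + w)/(-20633 - 30638) = (105311/13164 + 20614)/(-20633 - 30638) = (271468007/13164)/(-51271) = (271468007/13164)*(-1/51271) = -271468007/674931444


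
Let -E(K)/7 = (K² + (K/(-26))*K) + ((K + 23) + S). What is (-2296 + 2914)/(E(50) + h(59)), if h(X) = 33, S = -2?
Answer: -4017/112391 ≈ -0.035741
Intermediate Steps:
E(K) = -147 - 7*K - 175*K²/26 (E(K) = -7*((K² + (K/(-26))*K) + ((K + 23) - 2)) = -7*((K² + (K*(-1/26))*K) + ((23 + K) - 2)) = -7*((K² + (-K/26)*K) + (21 + K)) = -7*((K² - K²/26) + (21 + K)) = -7*(25*K²/26 + (21 + K)) = -7*(21 + K + 25*K²/26) = -147 - 7*K - 175*K²/26)
(-2296 + 2914)/(E(50) + h(59)) = (-2296 + 2914)/((-147 - 7*50 - 175/26*50²) + 33) = 618/((-147 - 350 - 175/26*2500) + 33) = 618/((-147 - 350 - 218750/13) + 33) = 618/(-225211/13 + 33) = 618/(-224782/13) = 618*(-13/224782) = -4017/112391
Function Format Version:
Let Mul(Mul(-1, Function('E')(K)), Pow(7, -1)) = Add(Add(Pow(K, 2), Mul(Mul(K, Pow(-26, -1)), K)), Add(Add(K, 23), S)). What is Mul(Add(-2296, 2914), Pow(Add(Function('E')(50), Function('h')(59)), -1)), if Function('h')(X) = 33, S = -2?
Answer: Rational(-4017, 112391) ≈ -0.035741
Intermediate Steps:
Function('E')(K) = Add(-147, Mul(-7, K), Mul(Rational(-175, 26), Pow(K, 2))) (Function('E')(K) = Mul(-7, Add(Add(Pow(K, 2), Mul(Mul(K, Pow(-26, -1)), K)), Add(Add(K, 23), -2))) = Mul(-7, Add(Add(Pow(K, 2), Mul(Mul(K, Rational(-1, 26)), K)), Add(Add(23, K), -2))) = Mul(-7, Add(Add(Pow(K, 2), Mul(Mul(Rational(-1, 26), K), K)), Add(21, K))) = Mul(-7, Add(Add(Pow(K, 2), Mul(Rational(-1, 26), Pow(K, 2))), Add(21, K))) = Mul(-7, Add(Mul(Rational(25, 26), Pow(K, 2)), Add(21, K))) = Mul(-7, Add(21, K, Mul(Rational(25, 26), Pow(K, 2)))) = Add(-147, Mul(-7, K), Mul(Rational(-175, 26), Pow(K, 2))))
Mul(Add(-2296, 2914), Pow(Add(Function('E')(50), Function('h')(59)), -1)) = Mul(Add(-2296, 2914), Pow(Add(Add(-147, Mul(-7, 50), Mul(Rational(-175, 26), Pow(50, 2))), 33), -1)) = Mul(618, Pow(Add(Add(-147, -350, Mul(Rational(-175, 26), 2500)), 33), -1)) = Mul(618, Pow(Add(Add(-147, -350, Rational(-218750, 13)), 33), -1)) = Mul(618, Pow(Add(Rational(-225211, 13), 33), -1)) = Mul(618, Pow(Rational(-224782, 13), -1)) = Mul(618, Rational(-13, 224782)) = Rational(-4017, 112391)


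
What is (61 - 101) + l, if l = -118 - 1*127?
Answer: -285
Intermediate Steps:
l = -245 (l = -118 - 127 = -245)
(61 - 101) + l = (61 - 101) - 245 = -40 - 245 = -285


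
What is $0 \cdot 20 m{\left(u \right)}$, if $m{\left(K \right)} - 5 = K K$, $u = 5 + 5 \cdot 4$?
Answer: $0$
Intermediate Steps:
$u = 25$ ($u = 5 + 20 = 25$)
$m{\left(K \right)} = 5 + K^{2}$ ($m{\left(K \right)} = 5 + K K = 5 + K^{2}$)
$0 \cdot 20 m{\left(u \right)} = 0 \cdot 20 \left(5 + 25^{2}\right) = 0 \left(5 + 625\right) = 0 \cdot 630 = 0$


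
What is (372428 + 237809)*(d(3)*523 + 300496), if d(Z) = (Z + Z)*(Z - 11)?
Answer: 168054387904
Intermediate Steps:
d(Z) = 2*Z*(-11 + Z) (d(Z) = (2*Z)*(-11 + Z) = 2*Z*(-11 + Z))
(372428 + 237809)*(d(3)*523 + 300496) = (372428 + 237809)*((2*3*(-11 + 3))*523 + 300496) = 610237*((2*3*(-8))*523 + 300496) = 610237*(-48*523 + 300496) = 610237*(-25104 + 300496) = 610237*275392 = 168054387904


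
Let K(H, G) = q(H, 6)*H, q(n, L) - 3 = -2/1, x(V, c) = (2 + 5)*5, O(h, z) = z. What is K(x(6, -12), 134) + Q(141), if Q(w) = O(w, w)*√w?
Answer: 35 + 141*√141 ≈ 1709.3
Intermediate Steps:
x(V, c) = 35 (x(V, c) = 7*5 = 35)
q(n, L) = 1 (q(n, L) = 3 - 2/1 = 3 - 2*1 = 3 - 2 = 1)
Q(w) = w^(3/2) (Q(w) = w*√w = w^(3/2))
K(H, G) = H (K(H, G) = 1*H = H)
K(x(6, -12), 134) + Q(141) = 35 + 141^(3/2) = 35 + 141*√141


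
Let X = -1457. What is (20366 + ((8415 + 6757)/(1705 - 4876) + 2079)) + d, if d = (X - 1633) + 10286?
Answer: 93976439/3171 ≈ 29636.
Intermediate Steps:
d = 7196 (d = (-1457 - 1633) + 10286 = -3090 + 10286 = 7196)
(20366 + ((8415 + 6757)/(1705 - 4876) + 2079)) + d = (20366 + ((8415 + 6757)/(1705 - 4876) + 2079)) + 7196 = (20366 + (15172/(-3171) + 2079)) + 7196 = (20366 + (15172*(-1/3171) + 2079)) + 7196 = (20366 + (-15172/3171 + 2079)) + 7196 = (20366 + 6577337/3171) + 7196 = 71157923/3171 + 7196 = 93976439/3171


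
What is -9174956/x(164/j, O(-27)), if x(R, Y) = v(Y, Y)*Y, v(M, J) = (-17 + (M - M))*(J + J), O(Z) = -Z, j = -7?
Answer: 4587478/12393 ≈ 370.17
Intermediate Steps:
v(M, J) = -34*J (v(M, J) = (-17 + 0)*(2*J) = -34*J)
x(R, Y) = -34*Y² (x(R, Y) = (-34*Y)*Y = -34*Y²)
-9174956/x(164/j, O(-27)) = -9174956/((-34*(-1*(-27))²)) = -9174956/((-34*27²)) = -9174956/((-34*729)) = -9174956/(-24786) = -9174956*(-1/24786) = 4587478/12393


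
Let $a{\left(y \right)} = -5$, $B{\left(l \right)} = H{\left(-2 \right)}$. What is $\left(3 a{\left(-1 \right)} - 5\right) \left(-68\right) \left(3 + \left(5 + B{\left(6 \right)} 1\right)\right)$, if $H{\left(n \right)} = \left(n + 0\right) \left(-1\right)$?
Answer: $13600$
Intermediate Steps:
$H{\left(n \right)} = - n$ ($H{\left(n \right)} = n \left(-1\right) = - n$)
$B{\left(l \right)} = 2$ ($B{\left(l \right)} = \left(-1\right) \left(-2\right) = 2$)
$\left(3 a{\left(-1 \right)} - 5\right) \left(-68\right) \left(3 + \left(5 + B{\left(6 \right)} 1\right)\right) = \left(3 \left(-5\right) - 5\right) \left(-68\right) \left(3 + \left(5 + 2 \cdot 1\right)\right) = \left(-15 - 5\right) \left(-68\right) \left(3 + \left(5 + 2\right)\right) = \left(-20\right) \left(-68\right) \left(3 + 7\right) = 1360 \cdot 10 = 13600$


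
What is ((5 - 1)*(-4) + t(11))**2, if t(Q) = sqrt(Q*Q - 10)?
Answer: (-16 + sqrt(111))**2 ≈ 29.859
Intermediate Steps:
t(Q) = sqrt(-10 + Q**2) (t(Q) = sqrt(Q**2 - 10) = sqrt(-10 + Q**2))
((5 - 1)*(-4) + t(11))**2 = ((5 - 1)*(-4) + sqrt(-10 + 11**2))**2 = (4*(-4) + sqrt(-10 + 121))**2 = (-16 + sqrt(111))**2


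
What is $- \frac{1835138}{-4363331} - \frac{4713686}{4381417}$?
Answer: $- \frac{12526867417520}{19117572620027} \approx -0.65525$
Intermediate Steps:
$- \frac{1835138}{-4363331} - \frac{4713686}{4381417} = \left(-1835138\right) \left(- \frac{1}{4363331}\right) - \frac{4713686}{4381417} = \frac{1835138}{4363331} - \frac{4713686}{4381417} = - \frac{12526867417520}{19117572620027}$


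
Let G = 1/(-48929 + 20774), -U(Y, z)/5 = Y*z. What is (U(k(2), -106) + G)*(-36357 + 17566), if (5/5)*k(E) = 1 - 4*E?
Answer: 1962814863341/28155 ≈ 6.9715e+7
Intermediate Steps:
k(E) = 1 - 4*E
U(Y, z) = -5*Y*z
G = -1/28155 (G = 1/(-28155) = -1/28155 ≈ -3.5518e-5)
(U(k(2), -106) + G)*(-36357 + 17566) = (-5*(1 - 4*2)*(-106) - 1/28155)*(-36357 + 17566) = (-5*(1 - 8)*(-106) - 1/28155)*(-18791) = (-5*(-7)*(-106) - 1/28155)*(-18791) = (-3710 - 1/28155)*(-18791) = -104455051/28155*(-18791) = 1962814863341/28155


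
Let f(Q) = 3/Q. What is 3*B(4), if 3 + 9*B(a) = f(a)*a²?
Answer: 3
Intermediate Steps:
B(a) = -⅓ + a/3 (B(a) = -⅓ + ((3/a)*a²)/9 = -⅓ + (3*a)/9 = -⅓ + a/3)
3*B(4) = 3*(-⅓ + (⅓)*4) = 3*(-⅓ + 4/3) = 3*1 = 3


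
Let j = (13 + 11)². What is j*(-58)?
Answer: -33408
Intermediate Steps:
j = 576 (j = 24² = 576)
j*(-58) = 576*(-58) = -33408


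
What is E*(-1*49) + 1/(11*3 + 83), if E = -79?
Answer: 449037/116 ≈ 3871.0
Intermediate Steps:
E*(-1*49) + 1/(11*3 + 83) = -(-79)*49 + 1/(11*3 + 83) = -79*(-49) + 1/(33 + 83) = 3871 + 1/116 = 449037/116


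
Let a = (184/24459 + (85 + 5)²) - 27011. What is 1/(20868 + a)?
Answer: 24459/47866447 ≈ 0.00051098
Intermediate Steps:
a = -462543965/24459 (a = (184*(1/24459) + 90²) - 27011 = (184/24459 + 8100) - 27011 = 198118084/24459 - 27011 = -462543965/24459 ≈ -18911.)
1/(20868 + a) = 1/(20868 - 462543965/24459) = 1/(47866447/24459) = 24459/47866447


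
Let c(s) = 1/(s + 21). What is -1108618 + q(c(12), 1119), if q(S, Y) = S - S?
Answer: -1108618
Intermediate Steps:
c(s) = 1/(21 + s)
q(S, Y) = 0
-1108618 + q(c(12), 1119) = -1108618 + 0 = -1108618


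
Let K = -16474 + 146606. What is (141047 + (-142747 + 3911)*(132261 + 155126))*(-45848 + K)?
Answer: -3362891184557740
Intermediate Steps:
K = 130132
(141047 + (-142747 + 3911)*(132261 + 155126))*(-45848 + K) = (141047 + (-142747 + 3911)*(132261 + 155126))*(-45848 + 130132) = (141047 - 138836*287387)*84284 = (141047 - 39899661532)*84284 = -39899520485*84284 = -3362891184557740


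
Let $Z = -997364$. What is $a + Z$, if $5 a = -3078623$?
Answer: $- \frac{8065443}{5} \approx -1.6131 \cdot 10^{6}$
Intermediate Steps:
$a = - \frac{3078623}{5}$ ($a = \frac{1}{5} \left(-3078623\right) = - \frac{3078623}{5} \approx -6.1573 \cdot 10^{5}$)
$a + Z = - \frac{3078623}{5} - 997364 = - \frac{8065443}{5}$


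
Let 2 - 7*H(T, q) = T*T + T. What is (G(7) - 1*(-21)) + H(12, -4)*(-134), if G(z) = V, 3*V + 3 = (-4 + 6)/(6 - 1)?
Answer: 44522/15 ≈ 2968.1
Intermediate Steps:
H(T, q) = 2/7 - T/7 - T**2/7 (H(T, q) = 2/7 - (T*T + T)/7 = 2/7 - (T**2 + T)/7 = 2/7 - (T + T**2)/7 = 2/7 + (-T/7 - T**2/7) = 2/7 - T/7 - T**2/7)
V = -13/15 (V = -1 + ((-4 + 6)/(6 - 1))/3 = -1 + (2/5)/3 = -1 + (2*(1/5))/3 = -1 + (1/3)*(2/5) = -1 + 2/15 = -13/15 ≈ -0.86667)
G(z) = -13/15
(G(7) - 1*(-21)) + H(12, -4)*(-134) = (-13/15 - 1*(-21)) + (2/7 - 1/7*12 - 1/7*12**2)*(-134) = (-13/15 + 21) + (2/7 - 12/7 - 1/7*144)*(-134) = 302/15 + (2/7 - 12/7 - 144/7)*(-134) = 302/15 - 22*(-134) = 302/15 + 2948 = 44522/15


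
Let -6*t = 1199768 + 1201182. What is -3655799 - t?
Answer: -9766922/3 ≈ -3.2556e+6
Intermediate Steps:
t = -1200475/3 (t = -(1199768 + 1201182)/6 = -⅙*2400950 = -1200475/3 ≈ -4.0016e+5)
-3655799 - t = -3655799 - 1*(-1200475/3) = -3655799 + 1200475/3 = -9766922/3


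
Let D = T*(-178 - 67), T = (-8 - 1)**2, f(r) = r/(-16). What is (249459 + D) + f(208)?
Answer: 229601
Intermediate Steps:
f(r) = -r/16 (f(r) = r*(-1/16) = -r/16)
T = 81 (T = (-9)**2 = 81)
D = -19845 (D = 81*(-178 - 67) = 81*(-245) = -19845)
(249459 + D) + f(208) = (249459 - 19845) - 1/16*208 = 229614 - 13 = 229601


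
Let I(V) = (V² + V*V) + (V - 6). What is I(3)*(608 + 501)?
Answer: 16635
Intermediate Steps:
I(V) = -6 + V + 2*V² (I(V) = (V² + V²) + (-6 + V) = 2*V² + (-6 + V) = -6 + V + 2*V²)
I(3)*(608 + 501) = (-6 + 3 + 2*3²)*(608 + 501) = (-6 + 3 + 2*9)*1109 = (-6 + 3 + 18)*1109 = 15*1109 = 16635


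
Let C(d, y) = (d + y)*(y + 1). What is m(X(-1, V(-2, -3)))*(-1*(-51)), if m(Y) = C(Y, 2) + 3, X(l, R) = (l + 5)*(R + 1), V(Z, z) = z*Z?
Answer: 4743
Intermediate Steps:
V(Z, z) = Z*z
C(d, y) = (1 + y)*(d + y) (C(d, y) = (d + y)*(1 + y) = (1 + y)*(d + y))
X(l, R) = (1 + R)*(5 + l) (X(l, R) = (5 + l)*(1 + R) = (1 + R)*(5 + l))
m(Y) = 9 + 3*Y (m(Y) = (Y + 2 + 2² + Y*2) + 3 = (Y + 2 + 4 + 2*Y) + 3 = (6 + 3*Y) + 3 = 9 + 3*Y)
m(X(-1, V(-2, -3)))*(-1*(-51)) = (9 + 3*(5 - 1 + 5*(-2*(-3)) - 2*(-3)*(-1)))*(-1*(-51)) = (9 + 3*(5 - 1 + 5*6 + 6*(-1)))*51 = (9 + 3*(5 - 1 + 30 - 6))*51 = (9 + 3*28)*51 = (9 + 84)*51 = 93*51 = 4743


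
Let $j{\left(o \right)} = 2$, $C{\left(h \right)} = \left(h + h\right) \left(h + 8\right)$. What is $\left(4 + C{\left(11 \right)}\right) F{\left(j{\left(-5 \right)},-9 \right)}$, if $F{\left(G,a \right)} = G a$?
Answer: $-7596$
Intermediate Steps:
$C{\left(h \right)} = 2 h \left(8 + h\right)$
$\left(4 + C{\left(11 \right)}\right) F{\left(j{\left(-5 \right)},-9 \right)} = \left(4 + 2 \cdot 11 \left(8 + 11\right)\right) 2 \left(-9\right) = \left(4 + 2 \cdot 11 \cdot 19\right) \left(-18\right) = \left(4 + 418\right) \left(-18\right) = 422 \left(-18\right) = -7596$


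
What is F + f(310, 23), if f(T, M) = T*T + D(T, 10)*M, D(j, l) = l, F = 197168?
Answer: 293498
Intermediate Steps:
f(T, M) = T**2 + 10*M (f(T, M) = T*T + 10*M = T**2 + 10*M)
F + f(310, 23) = 197168 + (310**2 + 10*23) = 197168 + (96100 + 230) = 197168 + 96330 = 293498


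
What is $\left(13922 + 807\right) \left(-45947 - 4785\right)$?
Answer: $-747231628$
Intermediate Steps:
$\left(13922 + 807\right) \left(-45947 - 4785\right) = 14729 \left(-50732\right) = -747231628$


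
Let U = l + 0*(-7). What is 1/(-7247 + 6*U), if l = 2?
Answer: -1/7235 ≈ -0.00013822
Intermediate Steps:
U = 2 (U = 2 + 0*(-7) = 2 + 0 = 2)
1/(-7247 + 6*U) = 1/(-7247 + 6*2) = 1/(-7247 + 12) = 1/(-7235) = -1/7235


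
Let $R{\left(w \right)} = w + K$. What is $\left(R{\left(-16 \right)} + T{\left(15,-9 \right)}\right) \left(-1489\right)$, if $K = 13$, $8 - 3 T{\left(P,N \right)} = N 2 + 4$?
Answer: $- \frac{19357}{3} \approx -6452.3$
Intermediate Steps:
$T{\left(P,N \right)} = \frac{4}{3} - \frac{2 N}{3}$ ($T{\left(P,N \right)} = \frac{8}{3} - \frac{N 2 + 4}{3} = \frac{8}{3} - \frac{2 N + 4}{3} = \frac{8}{3} - \frac{4 + 2 N}{3} = \frac{8}{3} - \left(\frac{4}{3} + \frac{2 N}{3}\right) = \frac{4}{3} - \frac{2 N}{3}$)
$R{\left(w \right)} = 13 + w$ ($R{\left(w \right)} = w + 13 = 13 + w$)
$\left(R{\left(-16 \right)} + T{\left(15,-9 \right)}\right) \left(-1489\right) = \left(\left(13 - 16\right) + \left(\frac{4}{3} - -6\right)\right) \left(-1489\right) = \left(-3 + \left(\frac{4}{3} + 6\right)\right) \left(-1489\right) = \left(-3 + \frac{22}{3}\right) \left(-1489\right) = \frac{13}{3} \left(-1489\right) = - \frac{19357}{3}$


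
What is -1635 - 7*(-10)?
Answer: -1565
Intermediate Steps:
-1635 - 7*(-10) = -1635 + 70 = -1565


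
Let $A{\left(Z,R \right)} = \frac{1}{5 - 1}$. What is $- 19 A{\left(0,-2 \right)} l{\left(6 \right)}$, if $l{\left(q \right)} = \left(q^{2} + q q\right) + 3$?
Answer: $- \frac{1425}{4} \approx -356.25$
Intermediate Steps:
$A{\left(Z,R \right)} = \frac{1}{4}$
$l{\left(q \right)} = 3 + 2 q^{2}$ ($l{\left(q \right)} = \left(q^{2} + q^{2}\right) + 3 = 2 q^{2} + 3 = 3 + 2 q^{2}$)
$- 19 A{\left(0,-2 \right)} l{\left(6 \right)} = \left(-19\right) \frac{1}{4} \left(3 + 2 \cdot 6^{2}\right) = - \frac{19 \left(3 + 2 \cdot 36\right)}{4} = - \frac{19 \left(3 + 72\right)}{4} = \left(- \frac{19}{4}\right) 75 = - \frac{1425}{4}$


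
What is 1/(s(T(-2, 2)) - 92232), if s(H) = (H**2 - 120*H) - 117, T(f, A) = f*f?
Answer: -1/92813 ≈ -1.0774e-5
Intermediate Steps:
T(f, A) = f**2
s(H) = -117 + H**2 - 120*H
1/(s(T(-2, 2)) - 92232) = 1/((-117 + ((-2)**2)**2 - 120*(-2)**2) - 92232) = 1/((-117 + 4**2 - 120*4) - 92232) = 1/((-117 + 16 - 480) - 92232) = 1/(-581 - 92232) = 1/(-92813) = -1/92813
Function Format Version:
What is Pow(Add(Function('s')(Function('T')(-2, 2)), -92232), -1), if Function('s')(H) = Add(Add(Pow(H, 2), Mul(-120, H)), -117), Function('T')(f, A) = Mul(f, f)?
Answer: Rational(-1, 92813) ≈ -1.0774e-5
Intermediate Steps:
Function('T')(f, A) = Pow(f, 2)
Function('s')(H) = Add(-117, Pow(H, 2), Mul(-120, H))
Pow(Add(Function('s')(Function('T')(-2, 2)), -92232), -1) = Pow(Add(Add(-117, Pow(Pow(-2, 2), 2), Mul(-120, Pow(-2, 2))), -92232), -1) = Pow(Add(Add(-117, Pow(4, 2), Mul(-120, 4)), -92232), -1) = Pow(Add(Add(-117, 16, -480), -92232), -1) = Pow(Add(-581, -92232), -1) = Pow(-92813, -1) = Rational(-1, 92813)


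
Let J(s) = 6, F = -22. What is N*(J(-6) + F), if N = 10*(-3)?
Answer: 480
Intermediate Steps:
N = -30
N*(J(-6) + F) = -30*(6 - 22) = -30*(-16) = 480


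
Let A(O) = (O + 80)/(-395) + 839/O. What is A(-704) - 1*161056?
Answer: -44786344589/278080 ≈ -1.6106e+5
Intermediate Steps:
A(O) = -16/79 + 839/O - O/395 (A(O) = (80 + O)*(-1/395) + 839/O = (-16/79 - O/395) + 839/O = -16/79 + 839/O - O/395)
A(-704) - 1*161056 = (1/395)*(331405 - 1*(-704)*(80 - 704))/(-704) - 1*161056 = (1/395)*(-1/704)*(331405 - 1*(-704)*(-624)) - 161056 = (1/395)*(-1/704)*(331405 - 439296) - 161056 = (1/395)*(-1/704)*(-107891) - 161056 = 107891/278080 - 161056 = -44786344589/278080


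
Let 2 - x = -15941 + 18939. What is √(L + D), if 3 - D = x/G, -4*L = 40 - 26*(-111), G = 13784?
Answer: I*√2162073813/1723 ≈ 26.987*I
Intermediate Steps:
L = -1463/2 (L = -(40 - 26*(-111))/4 = -(40 + 2886)/4 = -¼*2926 = -1463/2 ≈ -731.50)
x = -2996 (x = 2 - (-15941 + 18939) = 2 - 1*2998 = 2 - 2998 = -2996)
D = 11087/3446 (D = 3 - (-2996)/13784 = 3 - 1*(-749/3446) = 3 + 749/3446 = 11087/3446 ≈ 3.2174)
√(L + D) = √(-1463/2 + 11087/3446) = √(-1254831/1723) = I*√2162073813/1723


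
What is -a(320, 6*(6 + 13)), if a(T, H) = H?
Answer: -114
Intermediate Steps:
-a(320, 6*(6 + 13)) = -6*(6 + 13) = -6*19 = -1*114 = -114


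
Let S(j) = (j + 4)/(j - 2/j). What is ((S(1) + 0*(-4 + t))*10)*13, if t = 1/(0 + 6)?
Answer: -650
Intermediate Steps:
t = ⅙ (t = 1/6 = ⅙ ≈ 0.16667)
S(j) = (4 + j)/(j - 2/j)
((S(1) + 0*(-4 + t))*10)*13 = ((1*(4 + 1)/(-2 + 1²) + 0*(-4 + ⅙))*10)*13 = ((1*5/(-2 + 1) + 0*(-23/6))*10)*13 = ((1*5/(-1) + 0)*10)*13 = ((1*(-1)*5 + 0)*10)*13 = ((-5 + 0)*10)*13 = -5*10*13 = -50*13 = -650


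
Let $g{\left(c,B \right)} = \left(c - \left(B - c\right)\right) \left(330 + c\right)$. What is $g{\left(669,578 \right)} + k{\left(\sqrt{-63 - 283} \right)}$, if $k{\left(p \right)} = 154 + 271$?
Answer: $759665$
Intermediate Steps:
$g{\left(c,B \right)} = \left(330 + c\right) \left(- B + 2 c\right)$ ($g{\left(c,B \right)} = \left(- B + 2 c\right) \left(330 + c\right) = \left(330 + c\right) \left(- B + 2 c\right)$)
$k{\left(p \right)} = 425$
$g{\left(669,578 \right)} + k{\left(\sqrt{-63 - 283} \right)} = \left(\left(-330\right) 578 + 2 \cdot 669^{2} + 660 \cdot 669 - 578 \cdot 669\right) + 425 = \left(-190740 + 2 \cdot 447561 + 441540 - 386682\right) + 425 = \left(-190740 + 895122 + 441540 - 386682\right) + 425 = 759240 + 425 = 759665$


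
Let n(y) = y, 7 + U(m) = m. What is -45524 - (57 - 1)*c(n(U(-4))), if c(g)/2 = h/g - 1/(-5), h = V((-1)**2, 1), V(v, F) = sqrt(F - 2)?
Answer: -227732/5 + 112*I/11 ≈ -45546.0 + 10.182*I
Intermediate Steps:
V(v, F) = sqrt(-2 + F)
h = I (h = sqrt(-2 + 1) = sqrt(-1) = I ≈ 1.0*I)
U(m) = -7 + m
c(g) = 2/5 + 2*I/g (c(g) = 2*(I/g - 1/(-5)) = 2*(I/g - 1*(-1/5)) = 2*(I/g + 1/5) = 2*(1/5 + I/g) = 2/5 + 2*I/g)
-45524 - (57 - 1)*c(n(U(-4))) = -45524 - (57 - 1)*(2/5 + 2*I/(-7 - 4)) = -45524 - 56*(2/5 + 2*I/(-11)) = -45524 - 56*(2/5 + 2*I*(-1/11)) = -45524 - 56*(2/5 - 2*I/11) = -45524 - (112/5 - 112*I/11) = -45524 + (-112/5 + 112*I/11) = -227732/5 + 112*I/11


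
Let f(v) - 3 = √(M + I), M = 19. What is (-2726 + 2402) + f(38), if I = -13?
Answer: -321 + √6 ≈ -318.55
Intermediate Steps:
f(v) = 3 + √6 (f(v) = 3 + √(19 - 13) = 3 + √6)
(-2726 + 2402) + f(38) = (-2726 + 2402) + (3 + √6) = -324 + (3 + √6) = -321 + √6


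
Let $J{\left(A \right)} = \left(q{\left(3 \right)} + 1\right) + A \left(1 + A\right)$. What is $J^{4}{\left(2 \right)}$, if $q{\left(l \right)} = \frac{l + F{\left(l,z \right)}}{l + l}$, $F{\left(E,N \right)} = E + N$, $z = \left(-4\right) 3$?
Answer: $1296$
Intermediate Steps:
$z = -12$
$q{\left(l \right)} = \frac{-12 + 2 l}{2 l}$ ($q{\left(l \right)} = \frac{l + \left(l - 12\right)}{l + l} = \frac{l + \left(-12 + l\right)}{2 l} = \left(-12 + 2 l\right) \frac{1}{2 l} = \frac{-12 + 2 l}{2 l}$)
$J{\left(A \right)} = A \left(1 + A\right)$ ($J{\left(A \right)} = \left(\frac{-6 + 3}{3} + 1\right) + A \left(1 + A\right) = \left(\frac{1}{3} \left(-3\right) + 1\right) + A \left(1 + A\right) = \left(-1 + 1\right) + A \left(1 + A\right) = 0 + A \left(1 + A\right) = A \left(1 + A\right)$)
$J^{4}{\left(2 \right)} = \left(2 \left(1 + 2\right)\right)^{4} = \left(2 \cdot 3\right)^{4} = 6^{4} = 1296$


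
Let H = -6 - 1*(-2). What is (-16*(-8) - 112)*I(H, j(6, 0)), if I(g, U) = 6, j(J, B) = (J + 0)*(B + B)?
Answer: 96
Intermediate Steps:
H = -4 (H = -6 + 2 = -4)
j(J, B) = 2*B*J (j(J, B) = J*(2*B) = 2*B*J)
(-16*(-8) - 112)*I(H, j(6, 0)) = (-16*(-8) - 112)*6 = (128 - 112)*6 = 16*6 = 96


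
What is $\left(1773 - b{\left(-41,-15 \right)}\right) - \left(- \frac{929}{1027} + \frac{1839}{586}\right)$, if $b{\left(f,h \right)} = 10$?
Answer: $\frac{1059667927}{601822} \approx 1760.8$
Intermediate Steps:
$\left(1773 - b{\left(-41,-15 \right)}\right) - \left(- \frac{929}{1027} + \frac{1839}{586}\right) = \left(1773 - 10\right) - \left(- \frac{929}{1027} + \frac{1839}{586}\right) = \left(1773 - 10\right) - \frac{1344259}{601822} = 1763 + \left(\frac{929}{1027} - \frac{1839}{586}\right) = 1763 - \frac{1344259}{601822} = \frac{1059667927}{601822}$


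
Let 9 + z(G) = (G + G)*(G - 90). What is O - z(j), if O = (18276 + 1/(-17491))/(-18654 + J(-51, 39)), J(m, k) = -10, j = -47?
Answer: -4201430762371/326452024 ≈ -12870.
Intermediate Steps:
z(G) = -9 + 2*G*(-90 + G) (z(G) = -9 + (G + G)*(G - 90) = -9 + (2*G)*(-90 + G) = -9 + 2*G*(-90 + G))
O = -319665515/326452024 (O = (18276 + 1/(-17491))/(-18654 - 10) = (18276 - 1/17491)/(-18664) = (319665515/17491)*(-1/18664) = -319665515/326452024 ≈ -0.97921)
O - z(j) = -319665515/326452024 - (-9 - 180*(-47) + 2*(-47)**2) = -319665515/326452024 - (-9 + 8460 + 2*2209) = -319665515/326452024 - (-9 + 8460 + 4418) = -319665515/326452024 - 1*12869 = -319665515/326452024 - 12869 = -4201430762371/326452024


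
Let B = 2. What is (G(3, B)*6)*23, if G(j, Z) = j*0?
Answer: 0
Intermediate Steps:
G(j, Z) = 0
(G(3, B)*6)*23 = (0*6)*23 = 0*23 = 0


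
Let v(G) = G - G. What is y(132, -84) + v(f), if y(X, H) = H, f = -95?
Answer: -84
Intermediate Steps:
v(G) = 0
y(132, -84) + v(f) = -84 + 0 = -84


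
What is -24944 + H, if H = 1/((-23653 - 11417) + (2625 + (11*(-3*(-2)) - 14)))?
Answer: -808010993/32393 ≈ -24944.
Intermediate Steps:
H = -1/32393 (H = 1/(-35070 + (2625 + (11*6 - 14))) = 1/(-35070 + (2625 + (66 - 14))) = 1/(-35070 + (2625 + 52)) = 1/(-35070 + 2677) = 1/(-32393) = -1/32393 ≈ -3.0871e-5)
-24944 + H = -24944 - 1/32393 = -808010993/32393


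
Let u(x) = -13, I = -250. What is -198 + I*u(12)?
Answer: 3052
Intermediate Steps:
-198 + I*u(12) = -198 - 250*(-13) = -198 + 3250 = 3052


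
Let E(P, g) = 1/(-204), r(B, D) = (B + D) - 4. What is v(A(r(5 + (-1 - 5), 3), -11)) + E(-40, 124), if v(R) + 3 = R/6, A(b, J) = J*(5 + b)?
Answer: -1735/204 ≈ -8.5049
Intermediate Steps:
r(B, D) = -4 + B + D
E(P, g) = -1/204
v(R) = -3 + R/6
v(A(r(5 + (-1 - 5), 3), -11)) + E(-40, 124) = (-3 + (-11*(5 + (-4 + (5 + (-1 - 5)) + 3)))/6) - 1/204 = (-3 + (-11*(5 + (-4 + (5 - 6) + 3)))/6) - 1/204 = (-3 + (-11*(5 + (-4 - 1 + 3)))/6) - 1/204 = (-3 + (-11*(5 - 2))/6) - 1/204 = (-3 + (-11*3)/6) - 1/204 = (-3 + (⅙)*(-33)) - 1/204 = (-3 - 11/2) - 1/204 = -17/2 - 1/204 = -1735/204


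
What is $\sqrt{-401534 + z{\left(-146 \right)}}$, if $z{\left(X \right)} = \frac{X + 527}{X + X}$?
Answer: $\frac{i \sqrt{8559126557}}{146} \approx 633.67 i$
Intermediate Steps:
$z{\left(X \right)} = \frac{527 + X}{2 X}$
$\sqrt{-401534 + z{\left(-146 \right)}} = \sqrt{-401534 + \frac{527 - 146}{2 \left(-146\right)}} = \sqrt{-401534 + \frac{1}{2} \left(- \frac{1}{146}\right) 381} = \sqrt{-401534 - \frac{381}{292}} = \sqrt{- \frac{117248309}{292}} = \frac{i \sqrt{8559126557}}{146}$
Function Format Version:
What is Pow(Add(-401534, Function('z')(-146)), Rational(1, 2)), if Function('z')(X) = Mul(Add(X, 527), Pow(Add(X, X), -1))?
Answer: Mul(Rational(1, 146), I, Pow(8559126557, Rational(1, 2))) ≈ Mul(633.67, I)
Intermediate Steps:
Function('z')(X) = Mul(Rational(1, 2), Pow(X, -1), Add(527, X)) (Function('z')(X) = Mul(Add(527, X), Pow(Mul(2, X), -1)) = Mul(Add(527, X), Mul(Rational(1, 2), Pow(X, -1))) = Mul(Rational(1, 2), Pow(X, -1), Add(527, X)))
Pow(Add(-401534, Function('z')(-146)), Rational(1, 2)) = Pow(Add(-401534, Mul(Rational(1, 2), Pow(-146, -1), Add(527, -146))), Rational(1, 2)) = Pow(Add(-401534, Mul(Rational(1, 2), Rational(-1, 146), 381)), Rational(1, 2)) = Pow(Add(-401534, Rational(-381, 292)), Rational(1, 2)) = Pow(Rational(-117248309, 292), Rational(1, 2)) = Mul(Rational(1, 146), I, Pow(8559126557, Rational(1, 2)))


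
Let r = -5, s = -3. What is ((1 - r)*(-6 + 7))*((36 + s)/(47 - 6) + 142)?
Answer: 35130/41 ≈ 856.83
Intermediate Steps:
((1 - r)*(-6 + 7))*((36 + s)/(47 - 6) + 142) = ((1 - 1*(-5))*(-6 + 7))*((36 - 3)/(47 - 6) + 142) = ((1 + 5)*1)*(33/41 + 142) = (6*1)*(33*(1/41) + 142) = 6*(33/41 + 142) = 6*(5855/41) = 35130/41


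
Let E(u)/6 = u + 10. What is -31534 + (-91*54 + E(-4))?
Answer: -36412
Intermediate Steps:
E(u) = 60 + 6*u (E(u) = 6*(u + 10) = 6*(10 + u) = 60 + 6*u)
-31534 + (-91*54 + E(-4)) = -31534 + (-91*54 + (60 + 6*(-4))) = -31534 + (-4914 + (60 - 24)) = -31534 + (-4914 + 36) = -31534 - 4878 = -36412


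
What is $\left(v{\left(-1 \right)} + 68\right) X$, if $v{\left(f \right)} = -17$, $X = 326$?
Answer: $16626$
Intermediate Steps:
$\left(v{\left(-1 \right)} + 68\right) X = \left(-17 + 68\right) 326 = 51 \cdot 326 = 16626$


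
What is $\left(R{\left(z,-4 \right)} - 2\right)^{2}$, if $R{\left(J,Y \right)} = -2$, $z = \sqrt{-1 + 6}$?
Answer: $16$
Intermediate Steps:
$z = \sqrt{5} \approx 2.2361$
$\left(R{\left(z,-4 \right)} - 2\right)^{2} = \left(-2 - 2\right)^{2} = \left(-4\right)^{2} = 16$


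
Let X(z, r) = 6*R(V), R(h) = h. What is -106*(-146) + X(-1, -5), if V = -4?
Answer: 15452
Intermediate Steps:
X(z, r) = -24 (X(z, r) = 6*(-4) = -24)
-106*(-146) + X(-1, -5) = -106*(-146) - 24 = 15476 - 24 = 15452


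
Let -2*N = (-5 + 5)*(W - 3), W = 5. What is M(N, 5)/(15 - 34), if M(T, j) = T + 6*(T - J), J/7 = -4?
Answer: -168/19 ≈ -8.8421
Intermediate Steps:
J = -28 (J = 7*(-4) = -28)
N = 0 (N = -(-5 + 5)*(5 - 3)/2 = -0*2 = -1/2*0 = 0)
M(T, j) = 168 + 7*T (M(T, j) = T + 6*(T - 1*(-28)) = T + 6*(T + 28) = T + 6*(28 + T) = T + (168 + 6*T) = 168 + 7*T)
M(N, 5)/(15 - 34) = (168 + 7*0)/(15 - 34) = (168 + 0)/(-19) = -1/19*168 = -168/19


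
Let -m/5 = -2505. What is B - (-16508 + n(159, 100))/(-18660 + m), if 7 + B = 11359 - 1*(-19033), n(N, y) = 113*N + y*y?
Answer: 186423434/6135 ≈ 30387.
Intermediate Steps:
n(N, y) = y² + 113*N (n(N, y) = 113*N + y² = y² + 113*N)
m = 12525 (m = -5*(-2505) = 12525)
B = 30385 (B = -7 + (11359 - 1*(-19033)) = -7 + (11359 + 19033) = -7 + 30392 = 30385)
B - (-16508 + n(159, 100))/(-18660 + m) = 30385 - (-16508 + (100² + 113*159))/(-18660 + 12525) = 30385 - (-16508 + (10000 + 17967))/(-6135) = 30385 - (-16508 + 27967)*(-1)/6135 = 30385 - 11459*(-1)/6135 = 30385 - 1*(-11459/6135) = 30385 + 11459/6135 = 186423434/6135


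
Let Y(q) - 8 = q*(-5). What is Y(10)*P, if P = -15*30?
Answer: 18900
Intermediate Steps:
Y(q) = 8 - 5*q (Y(q) = 8 + q*(-5) = 8 - 5*q)
P = -450
Y(10)*P = (8 - 5*10)*(-450) = (8 - 50)*(-450) = -42*(-450) = 18900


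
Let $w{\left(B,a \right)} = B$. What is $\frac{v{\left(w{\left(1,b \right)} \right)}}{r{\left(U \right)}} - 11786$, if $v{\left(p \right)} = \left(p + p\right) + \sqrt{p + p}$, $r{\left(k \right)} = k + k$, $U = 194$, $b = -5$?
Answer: $- \frac{2286483}{194} + \frac{\sqrt{2}}{388} \approx -11786.0$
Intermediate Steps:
$r{\left(k \right)} = 2 k$
$v{\left(p \right)} = 2 p + \sqrt{2} \sqrt{p}$ ($v{\left(p \right)} = 2 p + \sqrt{2 p} = 2 p + \sqrt{2} \sqrt{p}$)
$\frac{v{\left(w{\left(1,b \right)} \right)}}{r{\left(U \right)}} - 11786 = \frac{2 \cdot 1 + \sqrt{2} \sqrt{1}}{2 \cdot 194} - 11786 = \frac{2 + \sqrt{2} \cdot 1}{388} - 11786 = \left(2 + \sqrt{2}\right) \frac{1}{388} - 11786 = \left(\frac{1}{194} + \frac{\sqrt{2}}{388}\right) - 11786 = - \frac{2286483}{194} + \frac{\sqrt{2}}{388}$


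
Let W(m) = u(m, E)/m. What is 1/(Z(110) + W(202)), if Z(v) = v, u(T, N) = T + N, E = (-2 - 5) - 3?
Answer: 101/11206 ≈ 0.0090130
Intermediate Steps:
E = -10 (E = -7 - 3 = -10)
u(T, N) = N + T
W(m) = (-10 + m)/m
1/(Z(110) + W(202)) = 1/(110 + (-10 + 202)/202) = 1/(110 + (1/202)*192) = 1/(110 + 96/101) = 1/(11206/101) = 101/11206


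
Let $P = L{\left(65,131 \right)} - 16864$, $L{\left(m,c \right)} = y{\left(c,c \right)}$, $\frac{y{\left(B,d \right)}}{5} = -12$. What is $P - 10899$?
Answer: $-27823$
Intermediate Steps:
$y{\left(B,d \right)} = -60$ ($y{\left(B,d \right)} = 5 \left(-12\right) = -60$)
$L{\left(m,c \right)} = -60$
$P = -16924$ ($P = -60 - 16864 = -16924$)
$P - 10899 = -16924 - 10899 = -27823$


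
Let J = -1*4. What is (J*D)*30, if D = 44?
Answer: -5280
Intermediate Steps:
J = -4
(J*D)*30 = -4*44*30 = -176*30 = -5280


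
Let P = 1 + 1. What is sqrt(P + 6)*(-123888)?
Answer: -247776*sqrt(2) ≈ -3.5041e+5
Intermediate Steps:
P = 2
sqrt(P + 6)*(-123888) = sqrt(2 + 6)*(-123888) = sqrt(8)*(-123888) = (2*sqrt(2))*(-123888) = -247776*sqrt(2)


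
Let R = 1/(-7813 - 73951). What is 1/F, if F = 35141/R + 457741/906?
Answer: -906/2603181006203 ≈ -3.4804e-10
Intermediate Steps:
R = -1/81764 (R = 1/(-81764) = -1/81764 ≈ -1.2230e-5)
F = -2603181006203/906 (F = 35141/(-1/81764) + 457741/906 = 35141*(-81764) + 457741*(1/906) = -2873268724 + 457741/906 = -2603181006203/906 ≈ -2.8733e+9)
1/F = 1/(-2603181006203/906) = -906/2603181006203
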